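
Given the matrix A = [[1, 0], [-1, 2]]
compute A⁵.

[[1, 0], [-31, 32]]

tr A = 3 and det A = 2, so the characteristic polynomial is λ² − (3)λ + (2) with roots 1 and 2.
Eigenvectors give P = [[1, 0], [1, -1]] with P⁻¹ = [[1, 0], [1, -1]], and A = P·diag(1, 2)·P⁻¹.
Then A⁵ = P·diag(1, 32)·P⁻¹ = [[1, 0], [1, -32]] · [[1, 0], [1, -1]] = [[1, 0], [-31, 32]].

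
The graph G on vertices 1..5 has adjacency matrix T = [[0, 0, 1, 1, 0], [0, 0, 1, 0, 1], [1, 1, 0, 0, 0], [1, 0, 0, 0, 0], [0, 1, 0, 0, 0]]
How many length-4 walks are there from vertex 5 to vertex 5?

The number of length-4 walks from vertex 5 to vertex 5 is entry (5,5) of T⁴, where T is the adjacency matrix.
T² = [[2, 1, 0, 0, 0], [1, 2, 0, 0, 0], [0, 0, 2, 1, 1], [0, 0, 1, 1, 0], [0, 0, 1, 0, 1]]
T³ = [[0, 0, 3, 2, 1], [0, 0, 3, 1, 2], [3, 3, 0, 0, 0], [2, 1, 0, 0, 0], [1, 2, 0, 0, 0]]
T⁴ = [[5, 4, 0, 0, 0], [4, 5, 0, 0, 0], [0, 0, 6, 3, 3], [0, 0, 3, 2, 1], [0, 0, 3, 1, 2]]

2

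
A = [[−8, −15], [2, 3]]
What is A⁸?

tr A = −5 and det A = 6, so the characteristic polynomial is λ² − (−5)λ + (6) with roots −2 and −3.
Eigenvectors give P = [[−5, −3], [2, 1]] with P⁻¹ = [[1, 3], [−2, −5]], and A = P·diag(−2, −3)·P⁻¹.
Then A⁸ = P·diag(256, 6561)·P⁻¹ = [[−1280, −19683], [512, 6561]] · [[1, 3], [−2, −5]] = [[38086, 94575], [−12610, −31269]].

[[38086, 94575], [−12610, −31269]]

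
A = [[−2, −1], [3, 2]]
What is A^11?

A² = I (check: tr A = 0 and det A = −1), so A^11 = A since 11 is odd.

[[−2, −1], [3, 2]]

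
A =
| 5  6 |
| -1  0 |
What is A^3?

tr A = 5 and det A = 6, so the characteristic polynomial is λ² − (5)λ + (6) with roots 2 and 3.
Eigenvectors give P = [[2, 3], [-1, -1]] with P⁻¹ = [[-1, -3], [1, 2]], and A = P·diag(2, 3)·P⁻¹.
Then A^3 = P·diag(8, 27)·P⁻¹ = [[16, 81], [-8, -27]] · [[-1, -3], [1, 2]] = [[65, 114], [-19, -30]].

[[65, 114], [-19, -30]]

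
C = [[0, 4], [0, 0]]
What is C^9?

C is strictly triangular, hence nilpotent: C^2 = 0, so C^9 = 0.

[[0, 0], [0, 0]]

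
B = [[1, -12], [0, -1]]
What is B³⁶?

B² = I (check: tr B = 0 and det B = -1), so B³⁶ = I since 36 is even.

[[1, 0], [0, 1]]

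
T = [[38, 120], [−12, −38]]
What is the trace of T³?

0

tr T = 0 and det T = −4, so the characteristic polynomial is λ² − (0)λ + (−4) with roots 2 and −2.
Eigenvectors give P = [[10, −3], [−3, 1]] with P⁻¹ = [[1, 3], [3, 10]], and T = P·diag(2, −2)·P⁻¹.
Then T³ = P·diag(8, −8)·P⁻¹ = [[80, 24], [−24, −8]] · [[1, 3], [3, 10]] = [[152, 480], [−48, −152]].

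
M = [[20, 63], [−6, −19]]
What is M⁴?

[[106, 315], [−30, −89]]

tr M = 1 and det M = −2, so the characteristic polynomial is λ² − (1)λ + (−2) with roots 2 and −1.
Eigenvectors give P = [[7, −3], [−2, 1]] with P⁻¹ = [[1, 3], [2, 7]], and M = P·diag(2, −1)·P⁻¹.
Then M⁴ = P·diag(16, 1)·P⁻¹ = [[112, −3], [−32, 1]] · [[1, 3], [2, 7]] = [[106, 315], [−30, −89]].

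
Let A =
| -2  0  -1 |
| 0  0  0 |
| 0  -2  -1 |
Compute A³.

A² = [[4, 2, 3], [0, 0, 0], [0, 2, 1]]
A³ = [[-8, -6, -7], [0, 0, 0], [0, -2, -1]]

[[-8, -6, -7], [0, 0, 0], [0, -2, -1]]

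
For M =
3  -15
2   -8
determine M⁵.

[[1023, -3165], [422, -1298]]

tr M = -5 and det M = 6, so the characteristic polynomial is λ² − (-5)λ + (6) with roots -2 and -3.
Eigenvectors give P = [[-3, 5], [-1, 2]] with P⁻¹ = [[-2, 5], [-1, 3]], and M = P·diag(-2, -3)·P⁻¹.
Then M⁵ = P·diag(-32, -243)·P⁻¹ = [[96, -1215], [32, -486]] · [[-2, 5], [-1, 3]] = [[1023, -3165], [422, -1298]].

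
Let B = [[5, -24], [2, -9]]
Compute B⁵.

tr B = -4 and det B = 3, so the characteristic polynomial is λ² − (-4)λ + (3) with roots -1 and -3.
Eigenvectors give P = [[4, 3], [1, 1]] with P⁻¹ = [[1, -3], [-1, 4]], and B = P·diag(-1, -3)·P⁻¹.
Then B⁵ = P·diag(-1, -243)·P⁻¹ = [[-4, -729], [-1, -243]] · [[1, -3], [-1, 4]] = [[725, -2904], [242, -969]].

[[725, -2904], [242, -969]]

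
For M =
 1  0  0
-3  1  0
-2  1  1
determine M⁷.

[[1, 0, 0], [-21, 1, 0], [-77, 7, 1]]

M = I + N where N = [[0, 0, 0], [-3, 0, 0], [-2, 1, 0]] is strictly lower-triangular, so N³ = 0.
(I + N)⁷ = I + 7·N + 21·N² = [[1, 0, 0], [-21, 1, 0], [-77, 7, 1]].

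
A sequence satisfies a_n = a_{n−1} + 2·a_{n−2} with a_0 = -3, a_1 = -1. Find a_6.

-87

With companion matrix C = [[1, 2], [1, 0]], [a_n, a_{n−1}]ᵀ = C·[a_{n−1}, a_{n−2}]ᵀ, so [a_6, a_5]ᵀ = C⁵·[a_1, a_0]ᵀ.
C⁵ = [[21, 22], [11, 10]], giving [a_6, a_5]ᵀ = [[-87], [-41]].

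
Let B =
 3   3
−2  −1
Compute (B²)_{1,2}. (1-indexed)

6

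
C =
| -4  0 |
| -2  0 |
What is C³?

[[-64, 0], [-32, 0]]

C² = [[16, 0], [8, 0]]
C³ = [[-64, 0], [-32, 0]]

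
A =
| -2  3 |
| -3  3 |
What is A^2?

[[-5, 3], [-3, 0]]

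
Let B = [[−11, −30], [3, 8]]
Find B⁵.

[[−311, −930], [93, 278]]

tr B = −3 and det B = 2, so the characteristic polynomial is λ² − (−3)λ + (2) with roots −2 and −1.
Eigenvectors give P = [[−10, 3], [3, −1]] with P⁻¹ = [[−1, −3], [−3, −10]], and B = P·diag(−2, −1)·P⁻¹.
Then B⁵ = P·diag(−32, −1)·P⁻¹ = [[320, −3], [−96, 1]] · [[−1, −3], [−3, −10]] = [[−311, −930], [93, 278]].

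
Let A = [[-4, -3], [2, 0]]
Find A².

[[10, 12], [-8, -6]]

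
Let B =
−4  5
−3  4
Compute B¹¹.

[[−4, 5], [−3, 4]]

B² = I (check: tr B = 0 and det B = −1), so B¹¹ = B since 11 is odd.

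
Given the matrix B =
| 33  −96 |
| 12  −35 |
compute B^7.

[[17505, −52512], [6564, −19691]]

tr B = −2 and det B = −3, so the characteristic polynomial is λ² − (−2)λ + (−3) with roots −3 and 1.
Eigenvectors give P = [[8, −3], [3, −1]] with P⁻¹ = [[−1, 3], [−3, 8]], and B = P·diag(−3, 1)·P⁻¹.
Then B^7 = P·diag(−2187, 1)·P⁻¹ = [[−17496, −3], [−6561, −1]] · [[−1, 3], [−3, 8]] = [[17505, −52512], [6564, −19691]].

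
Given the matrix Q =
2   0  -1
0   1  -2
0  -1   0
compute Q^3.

Q^2 = [[4, 1, -2], [0, 3, -2], [0, -1, 2]]
Q^3 = [[8, 3, -6], [0, 5, -6], [0, -3, 2]]

[[8, 3, -6], [0, 5, -6], [0, -3, 2]]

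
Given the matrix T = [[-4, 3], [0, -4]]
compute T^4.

[[256, -768], [0, 256]]

T^2 = [[16, -24], [0, 16]]
T^3 = [[-64, 144], [0, -64]]
T^4 = [[256, -768], [0, 256]]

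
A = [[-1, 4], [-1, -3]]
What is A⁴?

A² = [[-3, -16], [4, 5]]
A³ = [[19, 36], [-9, 1]]
A⁴ = [[-55, -32], [8, -39]]

[[-55, -32], [8, -39]]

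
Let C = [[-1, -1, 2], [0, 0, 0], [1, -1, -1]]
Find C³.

C² = [[3, -1, -4], [0, 0, 0], [-2, 0, 3]]
C³ = [[-7, 1, 10], [0, 0, 0], [5, -1, -7]]

[[-7, 1, 10], [0, 0, 0], [5, -1, -7]]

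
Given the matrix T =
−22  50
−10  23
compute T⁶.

tr T = 1 and det T = −6, so the characteristic polynomial is λ² − (1)λ + (−6) with roots 3 and −2.
Eigenvectors give P = [[2, 5], [1, 2]] with P⁻¹ = [[−2, 5], [1, −2]], and T = P·diag(3, −2)·P⁻¹.
Then T⁶ = P·diag(729, 64)·P⁻¹ = [[1458, 320], [729, 128]] · [[−2, 5], [1, −2]] = [[−2596, 6650], [−1330, 3389]].

[[−2596, 6650], [−1330, 3389]]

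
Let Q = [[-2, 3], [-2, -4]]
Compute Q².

[[-2, -18], [12, 10]]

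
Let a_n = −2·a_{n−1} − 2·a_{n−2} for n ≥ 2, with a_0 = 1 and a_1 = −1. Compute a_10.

With companion matrix M = [[−2, −2], [1, 0]], [a_n, a_{n−1}]ᵀ = M·[a_{n−1}, a_{n−2}]ᵀ, so [a_10, a_9]ᵀ = M⁹·[a_1, a_0]ᵀ.
M⁹ = [[−32, −32], [16, 0]], giving [a_10, a_9]ᵀ = [[0], [−16]].

0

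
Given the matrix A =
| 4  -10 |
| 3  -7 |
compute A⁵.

tr A = -3 and det A = 2, so the characteristic polynomial is λ² − (-3)λ + (2) with roots -2 and -1.
Eigenvectors give P = [[-5, 2], [-3, 1]] with P⁻¹ = [[1, -2], [3, -5]], and A = P·diag(-2, -1)·P⁻¹.
Then A⁵ = P·diag(-32, -1)·P⁻¹ = [[160, -2], [96, -1]] · [[1, -2], [3, -5]] = [[154, -310], [93, -187]].

[[154, -310], [93, -187]]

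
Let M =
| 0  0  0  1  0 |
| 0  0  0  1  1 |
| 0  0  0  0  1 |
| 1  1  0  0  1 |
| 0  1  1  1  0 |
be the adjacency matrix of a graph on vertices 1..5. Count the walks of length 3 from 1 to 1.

0

The number of length-3 walks from vertex 1 to vertex 1 is entry (1,1) of M^3, where M is the adjacency matrix.
M^2 = [[1, 1, 0, 0, 1], [1, 2, 1, 1, 1], [0, 1, 1, 1, 0], [0, 1, 1, 3, 1], [1, 1, 0, 1, 3]]
M^3 = [[0, 1, 1, 3, 1], [1, 2, 1, 4, 4], [1, 1, 0, 1, 3], [3, 4, 1, 2, 5], [1, 4, 3, 5, 2]]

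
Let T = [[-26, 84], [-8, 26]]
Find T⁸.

[[256, 0], [0, 256]]

tr T = 0 and det T = -4, so the characteristic polynomial is λ² − (0)λ + (-4) with roots -2 and 2.
Eigenvectors give P = [[7, 3], [2, 1]] with P⁻¹ = [[1, -3], [-2, 7]], and T = P·diag(-2, 2)·P⁻¹.
Then T⁸ = P·diag(256, 256)·P⁻¹ = [[1792, 768], [512, 256]] · [[1, -3], [-2, 7]] = [[256, 0], [0, 256]].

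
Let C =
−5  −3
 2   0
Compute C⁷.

[[−6305, −6177], [4118, 3990]]

tr C = −5 and det C = 6, so the characteristic polynomial is λ² − (−5)λ + (6) with roots −2 and −3.
Eigenvectors give P = [[1, −3], [−1, 2]] with P⁻¹ = [[−2, −3], [−1, −1]], and C = P·diag(−2, −3)·P⁻¹.
Then C⁷ = P·diag(−128, −2187)·P⁻¹ = [[−128, 6561], [128, −4374]] · [[−2, −3], [−1, −1]] = [[−6305, −6177], [4118, 3990]].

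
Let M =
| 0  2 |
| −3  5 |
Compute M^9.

[[−37830, 38342], [−57513, 58025]]

tr M = 5 and det M = 6, so the characteristic polynomial is λ² − (5)λ + (6) with roots 2 and 3.
Eigenvectors give P = [[−1, −2], [−1, −3]] with P⁻¹ = [[−3, 2], [1, −1]], and M = P·diag(2, 3)·P⁻¹.
Then M^9 = P·diag(512, 19683)·P⁻¹ = [[−512, −39366], [−512, −59049]] · [[−3, 2], [1, −1]] = [[−37830, 38342], [−57513, 58025]].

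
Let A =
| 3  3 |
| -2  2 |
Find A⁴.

A² = [[3, 15], [-10, -2]]
A³ = [[-21, 39], [-26, -34]]
A⁴ = [[-141, 15], [-10, -146]]

[[-141, 15], [-10, -146]]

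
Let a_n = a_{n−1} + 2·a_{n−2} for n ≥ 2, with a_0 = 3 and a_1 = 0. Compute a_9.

With companion matrix T = [[1, 2], [1, 0]], [a_n, a_{n−1}]ᵀ = T·[a_{n−1}, a_{n−2}]ᵀ, so [a_9, a_8]ᵀ = T^8·[a_1, a_0]ᵀ.
T^8 = [[171, 170], [85, 86]], giving [a_9, a_8]ᵀ = [[510], [258]].

510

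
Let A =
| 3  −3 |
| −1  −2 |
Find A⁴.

[[147, −57], [−19, 52]]

A² = [[12, −3], [−1, 7]]
A³ = [[39, −30], [−10, −11]]
A⁴ = [[147, −57], [−19, 52]]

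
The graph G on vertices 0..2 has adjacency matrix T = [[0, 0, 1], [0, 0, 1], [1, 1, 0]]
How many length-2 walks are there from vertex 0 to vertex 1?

The number of length-2 walks from vertex 0 to vertex 1 is entry (0,1) of T^2, where T is the adjacency matrix.
T^2 = [[1, 1, 0], [1, 1, 0], [0, 0, 2]]

1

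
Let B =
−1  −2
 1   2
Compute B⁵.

B² = B (a projection; rank 1, trace 1), so B⁵ = B.

[[−1, −2], [1, 2]]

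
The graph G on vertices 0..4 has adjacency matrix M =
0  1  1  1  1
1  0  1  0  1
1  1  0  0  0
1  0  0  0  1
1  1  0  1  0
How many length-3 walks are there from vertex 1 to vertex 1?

The number of length-3 walks from vertex 1 to vertex 1 is entry (1,1) of M³, where M is the adjacency matrix.
M² = [[4, 2, 1, 1, 2], [2, 3, 1, 2, 1], [1, 1, 2, 1, 2], [1, 2, 1, 2, 1], [2, 1, 2, 1, 3]]
M³ = [[6, 7, 6, 6, 7], [7, 4, 5, 3, 7], [6, 5, 2, 3, 3], [6, 3, 3, 2, 5], [7, 7, 3, 5, 4]]

4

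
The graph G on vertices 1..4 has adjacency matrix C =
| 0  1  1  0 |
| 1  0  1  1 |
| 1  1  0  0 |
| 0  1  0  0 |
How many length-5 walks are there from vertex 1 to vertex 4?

6

The number of length-5 walks from vertex 1 to vertex 4 is entry (1,4) of C⁵, where C is the adjacency matrix.
C² = [[2, 1, 1, 1], [1, 3, 1, 0], [1, 1, 2, 1], [1, 0, 1, 1]]
C³ = [[2, 4, 3, 1], [4, 2, 4, 3], [3, 4, 2, 1], [1, 3, 1, 0]]
C⁴ = [[7, 6, 6, 4], [6, 11, 6, 2], [6, 6, 7, 4], [4, 2, 4, 3]]
C⁵ = [[12, 17, 13, 6], [17, 14, 17, 11], [13, 17, 12, 6], [6, 11, 6, 2]]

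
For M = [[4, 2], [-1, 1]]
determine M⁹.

[[38854, 38342], [-19171, -18659]]

tr M = 5 and det M = 6, so the characteristic polynomial is λ² − (5)λ + (6) with roots 2 and 3.
Eigenvectors give P = [[-1, 2], [1, -1]] with P⁻¹ = [[1, 2], [1, 1]], and M = P·diag(2, 3)·P⁻¹.
Then M⁹ = P·diag(512, 19683)·P⁻¹ = [[-512, 39366], [512, -19683]] · [[1, 2], [1, 1]] = [[38854, 38342], [-19171, -18659]].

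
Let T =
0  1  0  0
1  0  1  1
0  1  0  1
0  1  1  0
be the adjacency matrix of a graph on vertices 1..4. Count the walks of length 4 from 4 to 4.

7

The number of length-4 walks from vertex 4 to vertex 4 is entry (4,4) of T⁴, where T is the adjacency matrix.
T² = [[1, 0, 1, 1], [0, 3, 1, 1], [1, 1, 2, 1], [1, 1, 1, 2]]
T³ = [[0, 3, 1, 1], [3, 2, 4, 4], [1, 4, 2, 3], [1, 4, 3, 2]]
T⁴ = [[3, 2, 4, 4], [2, 11, 6, 6], [4, 6, 7, 6], [4, 6, 6, 7]]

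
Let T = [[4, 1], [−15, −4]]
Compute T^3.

[[4, 1], [−15, −4]]

T² = I (check: tr T = 0 and det T = −1), so T^3 = T since 3 is odd.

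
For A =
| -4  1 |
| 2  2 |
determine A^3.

[[-76, 14], [28, 8]]

A^2 = [[18, -2], [-4, 6]]
A^3 = [[-76, 14], [28, 8]]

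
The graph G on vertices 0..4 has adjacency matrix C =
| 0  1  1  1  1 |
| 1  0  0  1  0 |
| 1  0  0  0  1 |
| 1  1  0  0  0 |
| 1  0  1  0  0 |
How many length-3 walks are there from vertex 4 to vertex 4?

2

The number of length-3 walks from vertex 4 to vertex 4 is entry (4,4) of C³, where C is the adjacency matrix.
C² = [[4, 1, 1, 1, 1], [1, 2, 1, 1, 1], [1, 1, 2, 1, 1], [1, 1, 1, 2, 1], [1, 1, 1, 1, 2]]
C³ = [[4, 5, 5, 5, 5], [5, 2, 2, 3, 2], [5, 2, 2, 2, 3], [5, 3, 2, 2, 2], [5, 2, 3, 2, 2]]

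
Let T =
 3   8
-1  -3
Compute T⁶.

T² = I (check: tr T = 0 and det T = -1), so T⁶ = I since 6 is even.

[[1, 0], [0, 1]]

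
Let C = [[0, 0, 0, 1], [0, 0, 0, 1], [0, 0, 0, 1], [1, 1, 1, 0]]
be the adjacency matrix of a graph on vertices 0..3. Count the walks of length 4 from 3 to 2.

The number of length-4 walks from vertex 3 to vertex 2 is entry (3,2) of C⁴, where C is the adjacency matrix.
C² = [[1, 1, 1, 0], [1, 1, 1, 0], [1, 1, 1, 0], [0, 0, 0, 3]]
C³ = [[0, 0, 0, 3], [0, 0, 0, 3], [0, 0, 0, 3], [3, 3, 3, 0]]
C⁴ = [[3, 3, 3, 0], [3, 3, 3, 0], [3, 3, 3, 0], [0, 0, 0, 9]]

0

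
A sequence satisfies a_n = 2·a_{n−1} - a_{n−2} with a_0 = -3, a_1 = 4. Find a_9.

With companion matrix Q = [[2, -1], [1, 0]], [a_n, a_{n−1}]ᵀ = Q·[a_{n−1}, a_{n−2}]ᵀ, so [a_9, a_8]ᵀ = Q⁸·[a_1, a_0]ᵀ.
Q⁸ = [[9, -8], [8, -7]], giving [a_9, a_8]ᵀ = [[60], [53]].

60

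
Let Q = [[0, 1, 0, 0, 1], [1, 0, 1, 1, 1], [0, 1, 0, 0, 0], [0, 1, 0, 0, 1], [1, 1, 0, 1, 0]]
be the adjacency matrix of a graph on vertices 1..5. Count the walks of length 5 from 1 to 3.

The number of length-5 walks from vertex 1 to vertex 3 is entry (1,3) of Q⁵, where Q is the adjacency matrix.
Q² = [[2, 1, 1, 2, 1], [1, 4, 0, 1, 2], [1, 0, 1, 1, 1], [2, 1, 1, 2, 1], [1, 2, 1, 1, 3]]
Q³ = [[2, 6, 1, 2, 5], [6, 4, 4, 6, 6], [1, 4, 0, 1, 2], [2, 6, 1, 2, 5], [5, 6, 2, 5, 4]]
Q⁴ = [[11, 10, 6, 11, 10], [10, 22, 4, 10, 16], [6, 4, 4, 6, 6], [11, 10, 6, 11, 10], [10, 16, 6, 10, 16]]
Q⁵ = [[20, 38, 10, 20, 32], [38, 40, 22, 38, 42], [10, 22, 4, 10, 16], [20, 38, 10, 20, 32], [32, 42, 16, 32, 36]]

10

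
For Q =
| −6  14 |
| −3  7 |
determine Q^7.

[[−6, 14], [−3, 7]]

Q² = Q (a projection; rank 1, trace 1), so Q^7 = Q.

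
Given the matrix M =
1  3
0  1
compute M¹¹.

M = I + N where N = [[0, 3], [0, 0]] is strictly upper-triangular, so N² = 0.
(I + N)¹¹ = I + 11·N = [[1, 33], [0, 1]].

[[1, 33], [0, 1]]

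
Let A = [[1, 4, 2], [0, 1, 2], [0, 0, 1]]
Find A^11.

[[1, 44, 462], [0, 1, 22], [0, 0, 1]]

A = I + N where N = [[0, 4, 2], [0, 0, 2], [0, 0, 0]] is strictly upper-triangular, so N^3 = 0.
(I + N)^11 = I + 11·N + 55·N^2 = [[1, 44, 462], [0, 1, 22], [0, 0, 1]].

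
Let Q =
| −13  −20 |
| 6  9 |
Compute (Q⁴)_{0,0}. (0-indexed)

tr Q = −4 and det Q = 3, so the characteristic polynomial is λ² − (−4)λ + (3) with roots −3 and −1.
Eigenvectors give P = [[−2, 5], [1, −3]] with P⁻¹ = [[−3, −5], [−1, −2]], and Q = P·diag(−3, −1)·P⁻¹.
Then Q⁴ = P·diag(81, 1)·P⁻¹ = [[−162, 5], [81, −3]] · [[−3, −5], [−1, −2]] = [[481, 800], [−240, −399]].

481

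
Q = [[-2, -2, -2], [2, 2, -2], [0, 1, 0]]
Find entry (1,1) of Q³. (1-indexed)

Q² = [[0, -2, 8], [0, -2, -8], [2, 2, -2]]
Q³ = [[-4, 4, 4], [-4, -12, 4], [0, -2, -8]]

-4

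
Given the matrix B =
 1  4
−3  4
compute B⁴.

[[−179, −140], [105, −284]]

B² = [[−11, 20], [−15, 4]]
B³ = [[−71, 36], [−27, −44]]
B⁴ = [[−179, −140], [105, −284]]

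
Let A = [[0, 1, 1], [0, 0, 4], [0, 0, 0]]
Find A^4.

A is strictly triangular, hence nilpotent: A^3 = 0, so A^4 = 0.

[[0, 0, 0], [0, 0, 0], [0, 0, 0]]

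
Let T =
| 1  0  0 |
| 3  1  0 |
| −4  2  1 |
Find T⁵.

[[1, 0, 0], [15, 1, 0], [40, 10, 1]]

T = I + N where N = [[0, 0, 0], [3, 0, 0], [−4, 2, 0]] is strictly lower-triangular, so N³ = 0.
(I + N)⁵ = I + 5·N + 10·N² = [[1, 0, 0], [15, 1, 0], [40, 10, 1]].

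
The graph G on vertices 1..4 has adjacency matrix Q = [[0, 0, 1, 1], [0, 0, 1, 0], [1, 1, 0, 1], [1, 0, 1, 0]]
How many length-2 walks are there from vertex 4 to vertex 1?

1

The number of length-2 walks from vertex 4 to vertex 1 is entry (4,1) of Q², where Q is the adjacency matrix.
Q² = [[2, 1, 1, 1], [1, 1, 0, 1], [1, 0, 3, 1], [1, 1, 1, 2]]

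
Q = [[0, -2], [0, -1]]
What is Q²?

[[0, 2], [0, 1]]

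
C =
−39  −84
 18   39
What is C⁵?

tr C = 0 and det C = −9, so the characteristic polynomial is λ² − (0)λ + (−9) with roots −3 and 3.
Eigenvectors give P = [[7, −2], [−3, 1]] with P⁻¹ = [[1, 2], [3, 7]], and C = P·diag(−3, 3)·P⁻¹.
Then C⁵ = P·diag(−243, 243)·P⁻¹ = [[−1701, −486], [729, 243]] · [[1, 2], [3, 7]] = [[−3159, −6804], [1458, 3159]].

[[−3159, −6804], [1458, 3159]]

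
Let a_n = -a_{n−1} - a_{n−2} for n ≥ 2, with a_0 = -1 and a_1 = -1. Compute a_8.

2

With companion matrix C = [[-1, -1], [1, 0]], [a_n, a_{n−1}]ᵀ = C·[a_{n−1}, a_{n−2}]ᵀ, so [a_8, a_7]ᵀ = C⁷·[a_1, a_0]ᵀ.
C⁷ = [[-1, -1], [1, 0]], giving [a_8, a_7]ᵀ = [[2], [-1]].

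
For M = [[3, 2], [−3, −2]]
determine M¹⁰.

M² = M (a projection; rank 1, trace 1), so M¹⁰ = M.

[[3, 2], [−3, −2]]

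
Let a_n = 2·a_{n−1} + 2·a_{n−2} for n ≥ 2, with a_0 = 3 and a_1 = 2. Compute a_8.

3760

With companion matrix B = [[2, 2], [1, 0]], [a_n, a_{n−1}]ᵀ = B·[a_{n−1}, a_{n−2}]ᵀ, so [a_8, a_7]ᵀ = B⁷·[a_1, a_0]ᵀ.
B⁷ = [[896, 656], [328, 240]], giving [a_8, a_7]ᵀ = [[3760], [1376]].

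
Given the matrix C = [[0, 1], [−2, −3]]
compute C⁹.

tr C = −3 and det C = 2, so the characteristic polynomial is λ² − (−3)λ + (2) with roots −1 and −2.
Eigenvectors give P = [[−1, −1], [1, 2]] with P⁻¹ = [[−2, −1], [1, 1]], and C = P·diag(−1, −2)·P⁻¹.
Then C⁹ = P·diag(−1, −512)·P⁻¹ = [[1, 512], [−1, −1024]] · [[−2, −1], [1, 1]] = [[510, 511], [−1022, −1023]].

[[510, 511], [−1022, −1023]]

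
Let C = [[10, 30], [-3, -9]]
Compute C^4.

C² = C (a projection; rank 1, trace 1), so C^4 = C.

[[10, 30], [-3, -9]]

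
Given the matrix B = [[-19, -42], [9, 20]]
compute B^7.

[[-775, -1806], [387, 902]]

tr B = 1 and det B = -2, so the characteristic polynomial is λ² − (1)λ + (-2) with roots 2 and -1.
Eigenvectors give P = [[-2, 7], [1, -3]] with P⁻¹ = [[3, 7], [1, 2]], and B = P·diag(2, -1)·P⁻¹.
Then B^7 = P·diag(128, -1)·P⁻¹ = [[-256, -7], [128, 3]] · [[3, 7], [1, 2]] = [[-775, -1806], [387, 902]].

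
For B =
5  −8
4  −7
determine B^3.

tr B = −2 and det B = −3, so the characteristic polynomial is λ² − (−2)λ + (−3) with roots 1 and −3.
Eigenvectors give P = [[2, 1], [1, 1]] with P⁻¹ = [[1, −1], [−1, 2]], and B = P·diag(1, −3)·P⁻¹.
Then B^3 = P·diag(1, −27)·P⁻¹ = [[2, −27], [1, −27]] · [[1, −1], [−1, 2]] = [[29, −56], [28, −55]].

[[29, −56], [28, −55]]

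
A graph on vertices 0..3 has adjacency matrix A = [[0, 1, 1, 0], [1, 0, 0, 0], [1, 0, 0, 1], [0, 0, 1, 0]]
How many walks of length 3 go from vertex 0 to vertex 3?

0

The number of length-3 walks from vertex 0 to vertex 3 is entry (0,3) of A^3, where A is the adjacency matrix.
A^2 = [[2, 0, 0, 1], [0, 1, 1, 0], [0, 1, 2, 0], [1, 0, 0, 1]]
A^3 = [[0, 2, 3, 0], [2, 0, 0, 1], [3, 0, 0, 2], [0, 1, 2, 0]]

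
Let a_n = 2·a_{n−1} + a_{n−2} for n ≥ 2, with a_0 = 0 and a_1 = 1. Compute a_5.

With companion matrix A = [[2, 1], [1, 0]], [a_n, a_{n−1}]ᵀ = A·[a_{n−1}, a_{n−2}]ᵀ, so [a_5, a_4]ᵀ = A⁴·[a_1, a_0]ᵀ.
A⁴ = [[29, 12], [12, 5]], giving [a_5, a_4]ᵀ = [[29], [12]].

29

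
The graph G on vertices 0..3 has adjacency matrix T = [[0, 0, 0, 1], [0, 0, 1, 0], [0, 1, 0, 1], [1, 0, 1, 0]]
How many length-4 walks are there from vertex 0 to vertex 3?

The number of length-4 walks from vertex 0 to vertex 3 is entry (0,3) of T⁴, where T is the adjacency matrix.
T² = [[1, 0, 1, 0], [0, 1, 0, 1], [1, 0, 2, 0], [0, 1, 0, 2]]
T³ = [[0, 1, 0, 2], [1, 0, 2, 0], [0, 2, 0, 3], [2, 0, 3, 0]]
T⁴ = [[2, 0, 3, 0], [0, 2, 0, 3], [3, 0, 5, 0], [0, 3, 0, 5]]

0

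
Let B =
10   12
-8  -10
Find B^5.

[[160, 192], [-128, -160]]

tr B = 0 and det B = -4, so the characteristic polynomial is λ² − (0)λ + (-4) with roots -2 and 2.
Eigenvectors give P = [[1, -3], [-1, 2]] with P⁻¹ = [[-2, -3], [-1, -1]], and B = P·diag(-2, 2)·P⁻¹.
Then B^5 = P·diag(-32, 32)·P⁻¹ = [[-32, -96], [32, 64]] · [[-2, -3], [-1, -1]] = [[160, 192], [-128, -160]].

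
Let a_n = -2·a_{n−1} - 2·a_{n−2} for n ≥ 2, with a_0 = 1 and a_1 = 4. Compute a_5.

-16

With companion matrix C = [[-2, -2], [1, 0]], [a_n, a_{n−1}]ᵀ = C·[a_{n−1}, a_{n−2}]ᵀ, so [a_5, a_4]ᵀ = C^4·[a_1, a_0]ᵀ.
C^4 = [[-4, 0], [0, -4]], giving [a_5, a_4]ᵀ = [[-16], [-4]].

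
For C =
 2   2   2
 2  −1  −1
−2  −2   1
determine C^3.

[[−4, 2, 14], [14, −7, 5], [−26, −14, −17]]

C^2 = [[4, −2, 4], [4, 7, 4], [−10, −4, −1]]
C^3 = [[−4, 2, 14], [14, −7, 5], [−26, −14, −17]]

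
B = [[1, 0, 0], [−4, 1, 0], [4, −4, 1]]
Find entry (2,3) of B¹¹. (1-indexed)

B = I + N where N = [[0, 0, 0], [−4, 0, 0], [4, −4, 0]] is strictly lower-triangular, so N³ = 0.
(I + N)¹¹ = I + 11·N + 55·N² = [[1, 0, 0], [−44, 1, 0], [924, −44, 1]].

0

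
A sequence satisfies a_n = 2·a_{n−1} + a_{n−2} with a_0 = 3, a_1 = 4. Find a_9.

5164

With companion matrix C = [[2, 1], [1, 0]], [a_n, a_{n−1}]ᵀ = C·[a_{n−1}, a_{n−2}]ᵀ, so [a_9, a_8]ᵀ = C⁸·[a_1, a_0]ᵀ.
C⁸ = [[985, 408], [408, 169]], giving [a_9, a_8]ᵀ = [[5164], [2139]].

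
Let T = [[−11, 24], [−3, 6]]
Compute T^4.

[[601, −1560], [195, −504]]

tr T = −5 and det T = 6, so the characteristic polynomial is λ² − (−5)λ + (6) with roots −2 and −3.
Eigenvectors give P = [[−8, 3], [−3, 1]] with P⁻¹ = [[1, −3], [3, −8]], and T = P·diag(−2, −3)·P⁻¹.
Then T^4 = P·diag(16, 81)·P⁻¹ = [[−128, 243], [−48, 81]] · [[1, −3], [3, −8]] = [[601, −1560], [195, −504]].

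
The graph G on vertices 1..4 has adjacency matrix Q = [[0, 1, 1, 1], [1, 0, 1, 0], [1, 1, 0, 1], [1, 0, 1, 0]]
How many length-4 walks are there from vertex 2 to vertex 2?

10

The number of length-4 walks from vertex 2 to vertex 2 is entry (2,2) of Q⁴, where Q is the adjacency matrix.
Q² = [[3, 1, 2, 1], [1, 2, 1, 2], [2, 1, 3, 1], [1, 2, 1, 2]]
Q³ = [[4, 5, 5, 5], [5, 2, 5, 2], [5, 5, 4, 5], [5, 2, 5, 2]]
Q⁴ = [[15, 9, 14, 9], [9, 10, 9, 10], [14, 9, 15, 9], [9, 10, 9, 10]]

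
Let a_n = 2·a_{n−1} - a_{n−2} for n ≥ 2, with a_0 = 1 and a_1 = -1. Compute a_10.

With companion matrix T = [[2, -1], [1, 0]], [a_n, a_{n−1}]ᵀ = T·[a_{n−1}, a_{n−2}]ᵀ, so [a_10, a_9]ᵀ = T^9·[a_1, a_0]ᵀ.
T^9 = [[10, -9], [9, -8]], giving [a_10, a_9]ᵀ = [[-19], [-17]].

-19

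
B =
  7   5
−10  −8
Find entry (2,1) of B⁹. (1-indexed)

tr B = −1 and det B = −6, so the characteristic polynomial is λ² − (−1)λ + (−6) with roots 2 and −3.
Eigenvectors give P = [[1, 1], [−1, −2]] with P⁻¹ = [[2, 1], [−1, −1]], and B = P·diag(2, −3)·P⁻¹.
Then B⁹ = P·diag(512, −19683)·P⁻¹ = [[512, −19683], [−512, 39366]] · [[2, 1], [−1, −1]] = [[20707, 20195], [−40390, −39878]].

−40390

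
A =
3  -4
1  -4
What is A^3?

A^2 = [[5, 4], [-1, 12]]
A^3 = [[19, -36], [9, -44]]

[[19, -36], [9, -44]]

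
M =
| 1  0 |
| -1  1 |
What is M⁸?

M = I + N where N = [[0, 0], [-1, 0]] is strictly lower-triangular, so N² = 0.
(I + N)⁸ = I + 8·N = [[1, 0], [-8, 1]].

[[1, 0], [-8, 1]]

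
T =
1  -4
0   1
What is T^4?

T = I + N where N = [[0, -4], [0, 0]] is strictly upper-triangular, so N^2 = 0.
(I + N)^4 = I + 4·N = [[1, -16], [0, 1]].

[[1, -16], [0, 1]]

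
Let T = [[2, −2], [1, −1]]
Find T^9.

T² = T (a projection; rank 1, trace 1), so T^9 = T.

[[2, −2], [1, −1]]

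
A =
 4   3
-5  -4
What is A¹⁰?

A² = I (check: tr A = 0 and det A = -1), so A¹⁰ = I since 10 is even.

[[1, 0], [0, 1]]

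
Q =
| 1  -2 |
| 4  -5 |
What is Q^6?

[[-727, 728], [-1456, 1457]]

tr Q = -4 and det Q = 3, so the characteristic polynomial is λ² − (-4)λ + (3) with roots -3 and -1.
Eigenvectors give P = [[-1, 1], [-2, 1]] with P⁻¹ = [[1, -1], [2, -1]], and Q = P·diag(-3, -1)·P⁻¹.
Then Q^6 = P·diag(729, 1)·P⁻¹ = [[-729, 1], [-1458, 1]] · [[1, -1], [2, -1]] = [[-727, 728], [-1456, 1457]].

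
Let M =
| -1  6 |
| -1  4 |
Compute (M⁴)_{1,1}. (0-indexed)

tr M = 3 and det M = 2, so the characteristic polynomial is λ² − (3)λ + (2) with roots 1 and 2.
Eigenvectors give P = [[-3, 2], [-1, 1]] with P⁻¹ = [[-1, 2], [-1, 3]], and M = P·diag(1, 2)·P⁻¹.
Then M⁴ = P·diag(1, 16)·P⁻¹ = [[-3, 32], [-1, 16]] · [[-1, 2], [-1, 3]] = [[-29, 90], [-15, 46]].

46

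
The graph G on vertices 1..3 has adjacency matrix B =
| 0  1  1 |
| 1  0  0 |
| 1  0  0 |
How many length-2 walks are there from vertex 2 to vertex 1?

0

The number of length-2 walks from vertex 2 to vertex 1 is entry (2,1) of B², where B is the adjacency matrix.
B² = [[2, 0, 0], [0, 1, 1], [0, 1, 1]]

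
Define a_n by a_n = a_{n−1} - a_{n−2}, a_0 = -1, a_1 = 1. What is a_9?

With companion matrix Q = [[1, -1], [1, 0]], [a_n, a_{n−1}]ᵀ = Q·[a_{n−1}, a_{n−2}]ᵀ, so [a_9, a_8]ᵀ = Q⁸·[a_1, a_0]ᵀ.
Q⁸ = [[0, -1], [1, -1]], giving [a_9, a_8]ᵀ = [[1], [2]].

1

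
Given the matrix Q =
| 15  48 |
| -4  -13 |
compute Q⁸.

[[26241, 78720], [-6560, -19679]]

tr Q = 2 and det Q = -3, so the characteristic polynomial is λ² − (2)λ + (-3) with roots 3 and -1.
Eigenvectors give P = [[4, -3], [-1, 1]] with P⁻¹ = [[1, 3], [1, 4]], and Q = P·diag(3, -1)·P⁻¹.
Then Q⁸ = P·diag(6561, 1)·P⁻¹ = [[26244, -3], [-6561, 1]] · [[1, 3], [1, 4]] = [[26241, 78720], [-6560, -19679]].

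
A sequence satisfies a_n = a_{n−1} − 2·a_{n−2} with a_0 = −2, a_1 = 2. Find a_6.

With companion matrix Q = [[1, −2], [1, 0]], [a_n, a_{n−1}]ᵀ = Q·[a_{n−1}, a_{n−2}]ᵀ, so [a_6, a_5]ᵀ = Q⁵·[a_1, a_0]ᵀ.
Q⁵ = [[5, 2], [−1, 6]], giving [a_6, a_5]ᵀ = [[6], [−14]].

6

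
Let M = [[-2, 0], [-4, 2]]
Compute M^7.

[[-128, 0], [-256, 128]]

tr M = 0 and det M = -4, so the characteristic polynomial is λ² − (0)λ + (-4) with roots -2 and 2.
Eigenvectors give P = [[1, 0], [1, -1]] with P⁻¹ = [[1, 0], [1, -1]], and M = P·diag(-2, 2)·P⁻¹.
Then M^7 = P·diag(-128, 128)·P⁻¹ = [[-128, 0], [-128, -128]] · [[1, 0], [1, -1]] = [[-128, 0], [-256, 128]].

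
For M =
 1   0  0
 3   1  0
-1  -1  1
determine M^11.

M = I + N where N = [[0, 0, 0], [3, 0, 0], [-1, -1, 0]] is strictly lower-triangular, so N^3 = 0.
(I + N)^11 = I + 11·N + 55·N^2 = [[1, 0, 0], [33, 1, 0], [-176, -11, 1]].

[[1, 0, 0], [33, 1, 0], [-176, -11, 1]]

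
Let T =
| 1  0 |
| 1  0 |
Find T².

[[1, 0], [1, 0]]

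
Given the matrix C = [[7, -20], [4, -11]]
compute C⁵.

tr C = -4 and det C = 3, so the characteristic polynomial is λ² − (-4)λ + (3) with roots -3 and -1.
Eigenvectors give P = [[2, 5], [1, 2]] with P⁻¹ = [[-2, 5], [1, -2]], and C = P·diag(-3, -1)·P⁻¹.
Then C⁵ = P·diag(-243, -1)·P⁻¹ = [[-486, -5], [-243, -2]] · [[-2, 5], [1, -2]] = [[967, -2420], [484, -1211]].

[[967, -2420], [484, -1211]]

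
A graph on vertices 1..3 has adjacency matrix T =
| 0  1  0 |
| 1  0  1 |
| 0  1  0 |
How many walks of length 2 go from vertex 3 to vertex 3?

1

The number of length-2 walks from vertex 3 to vertex 3 is entry (3,3) of T^2, where T is the adjacency matrix.
T^2 = [[1, 0, 1], [0, 2, 0], [1, 0, 1]]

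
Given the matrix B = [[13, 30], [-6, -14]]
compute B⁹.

[[2053, 5130], [-1026, -2564]]

tr B = -1 and det B = -2, so the characteristic polynomial is λ² − (-1)λ + (-2) with roots -2 and 1.
Eigenvectors give P = [[-2, 5], [1, -2]] with P⁻¹ = [[2, 5], [1, 2]], and B = P·diag(-2, 1)·P⁻¹.
Then B⁹ = P·diag(-512, 1)·P⁻¹ = [[1024, 5], [-512, -2]] · [[2, 5], [1, 2]] = [[2053, 5130], [-1026, -2564]].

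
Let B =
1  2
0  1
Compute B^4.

[[1, 8], [0, 1]]

B = I + N where N = [[0, 2], [0, 0]] is strictly upper-triangular, so N^2 = 0.
(I + N)^4 = I + 4·N = [[1, 8], [0, 1]].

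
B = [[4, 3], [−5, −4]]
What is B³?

[[4, 3], [−5, −4]]

B² = I (check: tr B = 0 and det B = −1), so B³ = B since 3 is odd.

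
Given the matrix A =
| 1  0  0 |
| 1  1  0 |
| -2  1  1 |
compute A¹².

[[1, 0, 0], [12, 1, 0], [42, 12, 1]]

A = I + N where N = [[0, 0, 0], [1, 0, 0], [-2, 1, 0]] is strictly lower-triangular, so N³ = 0.
(I + N)¹² = I + 12·N + 66·N² = [[1, 0, 0], [12, 1, 0], [42, 12, 1]].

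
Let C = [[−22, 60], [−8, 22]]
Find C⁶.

tr C = 0 and det C = −4, so the characteristic polynomial is λ² − (0)λ + (−4) with roots −2 and 2.
Eigenvectors give P = [[3, −5], [1, −2]] with P⁻¹ = [[2, −5], [1, −3]], and C = P·diag(−2, 2)·P⁻¹.
Then C⁶ = P·diag(64, 64)·P⁻¹ = [[192, −320], [64, −128]] · [[2, −5], [1, −3]] = [[64, 0], [0, 64]].

[[64, 0], [0, 64]]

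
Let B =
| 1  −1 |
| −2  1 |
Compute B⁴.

B² = [[3, −2], [−4, 3]]
B³ = [[7, −5], [−10, 7]]
B⁴ = [[17, −12], [−24, 17]]

[[17, −12], [−24, 17]]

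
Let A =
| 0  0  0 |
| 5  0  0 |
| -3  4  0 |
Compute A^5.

A is strictly triangular, hence nilpotent: A^3 = 0, so A^5 = 0.

[[0, 0, 0], [0, 0, 0], [0, 0, 0]]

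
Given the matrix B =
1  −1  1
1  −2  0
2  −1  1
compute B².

[[2, 0, 2], [−1, 3, 1], [3, −1, 3]]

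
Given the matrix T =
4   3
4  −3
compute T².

[[28, 3], [4, 21]]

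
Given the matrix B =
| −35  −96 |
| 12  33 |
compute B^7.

[[−19691, −52512], [6564, 17505]]

tr B = −2 and det B = −3, so the characteristic polynomial is λ² − (−2)λ + (−3) with roots 1 and −3.
Eigenvectors give P = [[−8, −3], [3, 1]] with P⁻¹ = [[1, 3], [−3, −8]], and B = P·diag(1, −3)·P⁻¹.
Then B^7 = P·diag(1, −2187)·P⁻¹ = [[−8, 6561], [3, −2187]] · [[1, 3], [−3, −8]] = [[−19691, −52512], [6564, 17505]].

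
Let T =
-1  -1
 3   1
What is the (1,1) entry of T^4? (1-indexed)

T^2 = [[-2, 0], [0, -2]]
T^3 = [[2, 2], [-6, -2]]
T^4 = [[4, 0], [0, 4]]

4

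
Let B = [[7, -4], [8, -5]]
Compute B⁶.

[[1457, -728], [1456, -727]]

tr B = 2 and det B = -3, so the characteristic polynomial is λ² − (2)λ + (-3) with roots -1 and 3.
Eigenvectors give P = [[-1, -1], [-2, -1]] with P⁻¹ = [[1, -1], [-2, 1]], and B = P·diag(-1, 3)·P⁻¹.
Then B⁶ = P·diag(1, 729)·P⁻¹ = [[-1, -729], [-2, -729]] · [[1, -1], [-2, 1]] = [[1457, -728], [1456, -727]].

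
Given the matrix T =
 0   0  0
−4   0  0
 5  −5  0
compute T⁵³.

[[0, 0, 0], [0, 0, 0], [0, 0, 0]]

T is strictly triangular, hence nilpotent: T³ = 0, so T⁵³ = 0.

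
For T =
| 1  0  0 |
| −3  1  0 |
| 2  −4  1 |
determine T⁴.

[[1, 0, 0], [−12, 1, 0], [80, −16, 1]]

T = I + N where N = [[0, 0, 0], [−3, 0, 0], [2, −4, 0]] is strictly lower-triangular, so N³ = 0.
(I + N)⁴ = I + 4·N + 6·N² = [[1, 0, 0], [−12, 1, 0], [80, −16, 1]].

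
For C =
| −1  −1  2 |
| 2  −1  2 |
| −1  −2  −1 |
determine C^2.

[[−3, −2, −6], [−6, −5, 0], [−2, 5, −5]]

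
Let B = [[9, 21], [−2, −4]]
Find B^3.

tr B = 5 and det B = 6, so the characteristic polynomial is λ² − (5)λ + (6) with roots 2 and 3.
Eigenvectors give P = [[−3, −7], [1, 2]] with P⁻¹ = [[2, 7], [−1, −3]], and B = P·diag(2, 3)·P⁻¹.
Then B^3 = P·diag(8, 27)·P⁻¹ = [[−24, −189], [8, 54]] · [[2, 7], [−1, −3]] = [[141, 399], [−38, −106]].

[[141, 399], [−38, −106]]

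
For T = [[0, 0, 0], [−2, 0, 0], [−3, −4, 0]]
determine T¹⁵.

[[0, 0, 0], [0, 0, 0], [0, 0, 0]]

T is strictly triangular, hence nilpotent: T³ = 0, so T¹⁵ = 0.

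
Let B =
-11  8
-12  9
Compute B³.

tr B = -2 and det B = -3, so the characteristic polynomial is λ² − (-2)λ + (-3) with roots 1 and -3.
Eigenvectors give P = [[-2, 1], [-3, 1]] with P⁻¹ = [[1, -1], [3, -2]], and B = P·diag(1, -3)·P⁻¹.
Then B³ = P·diag(1, -27)·P⁻¹ = [[-2, -27], [-3, -27]] · [[1, -1], [3, -2]] = [[-83, 56], [-84, 57]].

[[-83, 56], [-84, 57]]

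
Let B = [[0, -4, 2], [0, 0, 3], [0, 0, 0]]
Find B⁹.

B is strictly triangular, hence nilpotent: B³ = 0, so B⁹ = 0.

[[0, 0, 0], [0, 0, 0], [0, 0, 0]]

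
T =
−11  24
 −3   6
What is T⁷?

[[−18659, 49416], [−6177, 16344]]

tr T = −5 and det T = 6, so the characteristic polynomial is λ² − (−5)λ + (6) with roots −3 and −2.
Eigenvectors give P = [[3, −8], [1, −3]] with P⁻¹ = [[3, −8], [1, −3]], and T = P·diag(−3, −2)·P⁻¹.
Then T⁷ = P·diag(−2187, −128)·P⁻¹ = [[−6561, 1024], [−2187, 384]] · [[3, −8], [1, −3]] = [[−18659, 49416], [−6177, 16344]].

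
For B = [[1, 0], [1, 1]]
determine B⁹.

B = I + N where N = [[0, 0], [1, 0]] is strictly lower-triangular, so N² = 0.
(I + N)⁹ = I + 9·N = [[1, 0], [9, 1]].

[[1, 0], [9, 1]]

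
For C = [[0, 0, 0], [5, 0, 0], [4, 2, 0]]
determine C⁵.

C is strictly triangular, hence nilpotent: C³ = 0, so C⁵ = 0.

[[0, 0, 0], [0, 0, 0], [0, 0, 0]]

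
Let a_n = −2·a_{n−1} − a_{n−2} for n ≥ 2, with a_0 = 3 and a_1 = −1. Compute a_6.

With companion matrix T = [[−2, −1], [1, 0]], [a_n, a_{n−1}]ᵀ = T·[a_{n−1}, a_{n−2}]ᵀ, so [a_6, a_5]ᵀ = T⁵·[a_1, a_0]ᵀ.
T⁵ = [[−6, −5], [5, 4]], giving [a_6, a_5]ᵀ = [[−9], [7]].

−9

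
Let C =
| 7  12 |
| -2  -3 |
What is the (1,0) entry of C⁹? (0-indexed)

-19682

tr C = 4 and det C = 3, so the characteristic polynomial is λ² − (4)λ + (3) with roots 3 and 1.
Eigenvectors give P = [[-3, -2], [1, 1]] with P⁻¹ = [[-1, -2], [1, 3]], and C = P·diag(3, 1)·P⁻¹.
Then C⁹ = P·diag(19683, 1)·P⁻¹ = [[-59049, -2], [19683, 1]] · [[-1, -2], [1, 3]] = [[59047, 118092], [-19682, -39363]].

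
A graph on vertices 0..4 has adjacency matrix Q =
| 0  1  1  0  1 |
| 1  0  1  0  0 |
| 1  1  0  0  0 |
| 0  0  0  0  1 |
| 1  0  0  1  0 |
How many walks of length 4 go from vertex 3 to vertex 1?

The number of length-4 walks from vertex 3 to vertex 1 is entry (3,1) of Q^4, where Q is the adjacency matrix.
Q^2 = [[3, 1, 1, 1, 0], [1, 2, 1, 0, 1], [1, 1, 2, 0, 1], [1, 0, 0, 1, 0], [0, 1, 1, 0, 2]]
Q^3 = [[2, 4, 4, 0, 4], [4, 2, 3, 1, 1], [4, 3, 2, 1, 1], [0, 1, 1, 0, 2], [4, 1, 1, 2, 0]]
Q^4 = [[12, 6, 6, 4, 2], [6, 7, 6, 1, 5], [6, 6, 7, 1, 5], [4, 1, 1, 2, 0], [2, 5, 5, 0, 6]]

1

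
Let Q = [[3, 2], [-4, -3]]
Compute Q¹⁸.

Q² = I (check: tr Q = 0 and det Q = -1), so Q¹⁸ = I since 18 is even.

[[1, 0], [0, 1]]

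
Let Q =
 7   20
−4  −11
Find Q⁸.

[[−26239, −65600], [13120, 32801]]

tr Q = −4 and det Q = 3, so the characteristic polynomial is λ² − (−4)λ + (3) with roots −1 and −3.
Eigenvectors give P = [[5, 2], [−2, −1]] with P⁻¹ = [[1, 2], [−2, −5]], and Q = P·diag(−1, −3)·P⁻¹.
Then Q⁸ = P·diag(1, 6561)·P⁻¹ = [[5, 13122], [−2, −6561]] · [[1, 2], [−2, −5]] = [[−26239, −65600], [13120, 32801]].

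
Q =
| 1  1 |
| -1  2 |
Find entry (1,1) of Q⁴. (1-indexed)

Q² = [[0, 3], [-3, 3]]
Q³ = [[-3, 6], [-6, 3]]
Q⁴ = [[-9, 9], [-9, 0]]

-9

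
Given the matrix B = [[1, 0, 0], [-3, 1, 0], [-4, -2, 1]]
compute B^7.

B = I + N where N = [[0, 0, 0], [-3, 0, 0], [-4, -2, 0]] is strictly lower-triangular, so N^3 = 0.
(I + N)^7 = I + 7·N + 21·N^2 = [[1, 0, 0], [-21, 1, 0], [98, -14, 1]].

[[1, 0, 0], [-21, 1, 0], [98, -14, 1]]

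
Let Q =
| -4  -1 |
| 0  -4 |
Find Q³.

[[-64, -48], [0, -64]]

Q² = [[16, 8], [0, 16]]
Q³ = [[-64, -48], [0, -64]]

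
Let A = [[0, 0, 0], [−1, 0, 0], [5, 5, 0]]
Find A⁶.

A is strictly triangular, hence nilpotent: A³ = 0, so A⁶ = 0.

[[0, 0, 0], [0, 0, 0], [0, 0, 0]]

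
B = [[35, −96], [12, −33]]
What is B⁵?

[[2195, −5856], [732, −1953]]

tr B = 2 and det B = −3, so the characteristic polynomial is λ² − (2)λ + (−3) with roots −1 and 3.
Eigenvectors give P = [[−8, 3], [−3, 1]] with P⁻¹ = [[1, −3], [3, −8]], and B = P·diag(−1, 3)·P⁻¹.
Then B⁵ = P·diag(−1, 243)·P⁻¹ = [[8, 729], [3, 243]] · [[1, −3], [3, −8]] = [[2195, −5856], [732, −1953]].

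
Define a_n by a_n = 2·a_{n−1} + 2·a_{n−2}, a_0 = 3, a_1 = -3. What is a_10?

With companion matrix M = [[2, 2], [1, 0]], [a_n, a_{n−1}]ᵀ = M·[a_{n−1}, a_{n−2}]ᵀ, so [a_10, a_9]ᵀ = M⁹·[a_1, a_0]ᵀ.
M⁹ = [[6688, 4896], [2448, 1792]], giving [a_10, a_9]ᵀ = [[-5376], [-1968]].

-5376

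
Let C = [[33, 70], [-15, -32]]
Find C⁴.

tr C = 1 and det C = -6, so the characteristic polynomial is λ² − (1)λ + (-6) with roots -2 and 3.
Eigenvectors give P = [[2, 7], [-1, -3]] with P⁻¹ = [[-3, -7], [1, 2]], and C = P·diag(-2, 3)·P⁻¹.
Then C⁴ = P·diag(16, 81)·P⁻¹ = [[32, 567], [-16, -243]] · [[-3, -7], [1, 2]] = [[471, 910], [-195, -374]].

[[471, 910], [-195, -374]]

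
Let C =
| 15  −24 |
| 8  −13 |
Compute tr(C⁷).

tr C = 2 and det C = −3, so the characteristic polynomial is λ² − (2)λ + (−3) with roots −1 and 3.
Eigenvectors give P = [[−3, 2], [−2, 1]] with P⁻¹ = [[1, −2], [2, −3]], and C = P·diag(−1, 3)·P⁻¹.
Then C⁷ = P·diag(−1, 2187)·P⁻¹ = [[3, 4374], [2, 2187]] · [[1, −2], [2, −3]] = [[8751, −13128], [4376, −6565]].

2186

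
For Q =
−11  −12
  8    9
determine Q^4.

[[241, 240], [−160, −159]]

tr Q = −2 and det Q = −3, so the characteristic polynomial is λ² − (−2)λ + (−3) with roots 1 and −3.
Eigenvectors give P = [[−1, 3], [1, −2]] with P⁻¹ = [[2, 3], [1, 1]], and Q = P·diag(1, −3)·P⁻¹.
Then Q^4 = P·diag(1, 81)·P⁻¹ = [[−1, 243], [1, −162]] · [[2, 3], [1, 1]] = [[241, 240], [−160, −159]].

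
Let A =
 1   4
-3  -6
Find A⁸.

tr A = -5 and det A = 6, so the characteristic polynomial is λ² − (-5)λ + (6) with roots -2 and -3.
Eigenvectors give P = [[4, -1], [-3, 1]] with P⁻¹ = [[1, 1], [3, 4]], and A = P·diag(-2, -3)·P⁻¹.
Then A⁸ = P·diag(256, 6561)·P⁻¹ = [[1024, -6561], [-768, 6561]] · [[1, 1], [3, 4]] = [[-18659, -25220], [18915, 25476]].

[[-18659, -25220], [18915, 25476]]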